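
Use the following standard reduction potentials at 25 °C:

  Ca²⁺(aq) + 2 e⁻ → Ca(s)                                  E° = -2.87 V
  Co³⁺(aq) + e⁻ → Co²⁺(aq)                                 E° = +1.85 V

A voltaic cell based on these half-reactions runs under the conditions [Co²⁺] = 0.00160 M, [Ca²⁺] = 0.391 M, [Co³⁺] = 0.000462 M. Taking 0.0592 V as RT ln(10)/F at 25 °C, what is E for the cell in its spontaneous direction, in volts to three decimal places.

+4.700 V

Co³⁺/Co²⁺ is the cathode (higher E°), Ca²⁺/Ca the anode: E°cell = +1.85 − (-2.87) = +4.72 V, n = 2.
Overall: 2 Co³⁺(aq) + Ca(s) → 2 Co²⁺(aq) + Ca²⁺(aq)
Q = [Co²⁺]^2·[Ca²⁺] / ([Co³⁺]^2); log Q = 0.671.
E = E° − (0.0592/n) log Q = +4.72 − (0.0592/2)(0.671) = +4.700 V.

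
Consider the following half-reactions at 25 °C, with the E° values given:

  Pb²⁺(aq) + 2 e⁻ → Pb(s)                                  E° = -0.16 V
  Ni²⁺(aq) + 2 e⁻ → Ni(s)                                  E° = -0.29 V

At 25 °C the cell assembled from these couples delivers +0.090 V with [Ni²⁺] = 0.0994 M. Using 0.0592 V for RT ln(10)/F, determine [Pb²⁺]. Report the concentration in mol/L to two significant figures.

0.0044 M

Pb²⁺/Pb is the cathode, Ni²⁺/Ni the anode: E°cell = +0.13 V, n = 2.
Overall reaction: Pb²⁺(aq) + Ni(s) → Pb(s) + Ni²⁺(aq); Q = [Ni²⁺]^1/[Pb²⁺]^1.
From E = E° − (0.0592/n) log Q: log Q = (E° − E)·n/0.0592 = (+0.13 − (+0.090))·2/0.0592 = 1.3514.
So 1·log[Pb²⁺] = 1·log(0.0994) − log Q = -1.0026 − (1.3514) = -2.3540; [Pb²⁺] = 10^(-2.3540) ≈ 0.0044 M.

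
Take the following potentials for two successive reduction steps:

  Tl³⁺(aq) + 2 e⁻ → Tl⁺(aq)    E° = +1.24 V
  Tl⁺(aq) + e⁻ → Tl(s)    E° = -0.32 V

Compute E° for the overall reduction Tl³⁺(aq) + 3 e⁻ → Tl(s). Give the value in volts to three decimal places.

+0.720 V

Since ΔG° = −nFE° is additive over sequential reductions, n₃E°₃ = n₁E°₁ + n₂E°₂.
E°₃ = (2×+1.24 + 1×-0.32) / 3 = (+2.160) / 3 = +0.720 V.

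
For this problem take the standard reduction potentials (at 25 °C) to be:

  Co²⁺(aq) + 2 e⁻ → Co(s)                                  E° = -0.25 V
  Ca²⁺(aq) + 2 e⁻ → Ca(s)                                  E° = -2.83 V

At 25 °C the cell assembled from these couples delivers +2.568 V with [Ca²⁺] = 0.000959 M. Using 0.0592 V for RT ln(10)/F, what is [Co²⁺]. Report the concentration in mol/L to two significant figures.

0.00038 M

Co²⁺/Co is the cathode, Ca²⁺/Ca the anode: E°cell = +2.58 V, n = 2.
Overall reaction: Co²⁺(aq) + Ca(s) → Co(s) + Ca²⁺(aq); Q = [Ca²⁺]^1/[Co²⁺]^1.
From E = E° − (0.0592/n) log Q: log Q = (E° − E)·n/0.0592 = (+2.58 − (+2.568))·2/0.0592 = 0.4054.
So 1·log[Co²⁺] = 1·log(0.000959) − log Q = -3.0182 − (0.4054) = -3.4236; [Co²⁺] = 10^(-3.4236) ≈ 0.00038 M.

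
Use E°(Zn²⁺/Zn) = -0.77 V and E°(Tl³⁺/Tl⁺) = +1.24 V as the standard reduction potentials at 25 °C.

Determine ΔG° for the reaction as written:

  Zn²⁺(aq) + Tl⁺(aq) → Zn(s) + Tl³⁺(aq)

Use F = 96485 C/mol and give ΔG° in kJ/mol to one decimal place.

+387.9 kJ/mol

As written, Zn²⁺/Zn is reduced (cathode) and Tl³⁺/Tl⁺ is oxidised (anode), so E°cell = (-0.77) − (+1.24) = -2.01 V.
Balancing electrons gives n = 2.
ΔG° = −nFE° = −(2)(96485)(-2.01) = 387,870 J = +387.9 kJ/mol.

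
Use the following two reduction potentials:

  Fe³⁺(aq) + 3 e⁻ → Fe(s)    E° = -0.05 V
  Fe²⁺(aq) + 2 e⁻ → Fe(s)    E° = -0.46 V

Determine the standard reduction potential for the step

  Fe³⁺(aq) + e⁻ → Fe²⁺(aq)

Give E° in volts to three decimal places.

+0.770 V

Sequential free energies add, so n₃E°₃ = n₁E°₁ + n₂E°₂.
With n₃ = 3, and the known step contributing 2×(-0.46) V, the unknown satisfies 1·E° = 3×(-0.05) − 2×(-0.46) = +0.770.
E° = +0.770 / 1 = +0.770 V.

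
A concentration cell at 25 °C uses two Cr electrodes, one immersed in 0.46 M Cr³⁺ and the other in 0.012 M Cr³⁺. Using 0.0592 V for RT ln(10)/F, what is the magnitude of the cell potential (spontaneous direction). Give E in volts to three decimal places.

For a concentration cell E°cell = 0. The 0.46 M side is the cathode (reduction is favoured where [Cr³⁺] is higher).
With n = 3, E = −(0.0592/3) log([Cr³⁺]ₐₙ/[Cr³⁺]꜀ₐₜ) = −(0.0592/3) log(0.012/0.46) = −(0.0592/3)(-1.584) = +0.031 V.

+0.031 V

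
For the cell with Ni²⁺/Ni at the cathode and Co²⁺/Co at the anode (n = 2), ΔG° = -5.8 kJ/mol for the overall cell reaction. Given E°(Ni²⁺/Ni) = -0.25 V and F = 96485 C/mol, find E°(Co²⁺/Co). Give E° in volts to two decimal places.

-0.28 V

E°cell = −ΔG°/(nF) = −(-5.8×10³)/((2)(96485)) = +0.030 V.
Since Ni²⁺/Ni is the cathode and Co²⁺/Co the anode, E°cell = E°(Ni²⁺/Ni) − E°(Co²⁺/Co).
So E°(Co²⁺/Co) = E°(Ni²⁺/Ni) − E°cell = (-0.25) − (+0.030) = -0.28 V.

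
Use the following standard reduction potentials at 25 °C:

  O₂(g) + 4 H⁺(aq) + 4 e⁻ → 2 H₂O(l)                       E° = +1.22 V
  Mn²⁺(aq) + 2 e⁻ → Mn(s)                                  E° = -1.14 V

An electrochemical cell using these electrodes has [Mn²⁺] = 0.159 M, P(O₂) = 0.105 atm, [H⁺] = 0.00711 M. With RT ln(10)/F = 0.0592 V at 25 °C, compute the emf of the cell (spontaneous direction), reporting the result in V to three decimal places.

+2.242 V

O₂/H₂O is the cathode (higher E°), Mn²⁺/Mn the anode: E°cell = +1.22 − (-1.14) = +2.36 V, n = 4.
Overall: O₂(g) + 4 H⁺(aq) + 2 Mn(s) → 2 H₂O(l) + 2 Mn²⁺(aq)
Q = [Mn²⁺]^2 / (P(O₂)·[H⁺]^4); log Q = 7.974.
E = E° − (0.0592/n) log Q = +2.36 − (0.0592/4)(7.974) = +2.242 V.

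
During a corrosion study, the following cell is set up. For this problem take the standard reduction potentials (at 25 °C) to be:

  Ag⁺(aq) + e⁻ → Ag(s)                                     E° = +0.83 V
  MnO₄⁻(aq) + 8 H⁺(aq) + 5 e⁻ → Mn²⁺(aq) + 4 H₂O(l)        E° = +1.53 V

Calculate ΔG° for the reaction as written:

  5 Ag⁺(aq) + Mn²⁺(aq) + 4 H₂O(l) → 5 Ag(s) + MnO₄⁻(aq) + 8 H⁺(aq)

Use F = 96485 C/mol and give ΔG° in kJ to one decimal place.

+337.7 kJ

As written, Ag⁺/Ag is reduced (cathode) and MnO₄⁻/Mn²⁺ is oxidised (anode), so E°cell = (+0.83) − (+1.53) = -0.70 V.
Balancing electrons gives n = 5.
ΔG° = −nFE° = −(5)(96485)(-0.70) = 337,698 J = +337.7 kJ.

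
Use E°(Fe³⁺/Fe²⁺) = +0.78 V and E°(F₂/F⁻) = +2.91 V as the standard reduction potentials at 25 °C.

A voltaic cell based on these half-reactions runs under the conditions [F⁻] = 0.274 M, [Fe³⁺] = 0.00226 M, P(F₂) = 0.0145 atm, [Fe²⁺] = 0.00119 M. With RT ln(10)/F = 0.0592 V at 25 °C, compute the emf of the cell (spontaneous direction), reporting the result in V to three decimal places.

+2.092 V

F₂/F⁻ is the cathode (higher E°), Fe³⁺/Fe²⁺ the anode: E°cell = +2.91 − (+0.78) = +2.13 V, n = 2.
Overall: F₂(g) + 2 Fe²⁺(aq) → 2 F⁻(aq) + 2 Fe³⁺(aq)
Q = [F⁻]^2·[Fe³⁺]^2 / (P(F₂)·[Fe²⁺]^2); log Q = 1.271.
E = E° − (0.0592/n) log Q = +2.13 − (0.0592/2)(1.271) = +2.092 V.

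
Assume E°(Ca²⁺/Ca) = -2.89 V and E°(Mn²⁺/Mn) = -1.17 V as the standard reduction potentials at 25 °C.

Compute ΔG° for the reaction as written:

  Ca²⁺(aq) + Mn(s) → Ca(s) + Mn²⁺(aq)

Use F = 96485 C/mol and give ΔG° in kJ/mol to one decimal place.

As written, Ca²⁺/Ca is reduced (cathode) and Mn²⁺/Mn is oxidised (anode), so E°cell = (-2.89) − (-1.17) = -1.72 V.
Balancing electrons gives n = 2.
ΔG° = −nFE° = −(2)(96485)(-1.72) = 331,908 J = +331.9 kJ/mol.

+331.9 kJ/mol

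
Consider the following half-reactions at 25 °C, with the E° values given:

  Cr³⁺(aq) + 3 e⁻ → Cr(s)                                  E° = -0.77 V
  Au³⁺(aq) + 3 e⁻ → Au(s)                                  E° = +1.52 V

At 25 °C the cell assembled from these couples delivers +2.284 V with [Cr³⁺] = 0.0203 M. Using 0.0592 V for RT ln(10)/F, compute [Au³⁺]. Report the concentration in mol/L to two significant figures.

0.010 M

Au³⁺/Au is the cathode, Cr³⁺/Cr the anode: E°cell = +2.29 V, n = 3.
Overall reaction: Au³⁺(aq) + Cr(s) → Au(s) + Cr³⁺(aq); Q = [Cr³⁺]^1/[Au³⁺]^1.
From E = E° − (0.0592/n) log Q: log Q = (E° − E)·n/0.0592 = (+2.29 − (+2.284))·3/0.0592 = 0.3041.
So 1·log[Au³⁺] = 1·log(0.0203) − log Q = -1.6925 − (0.3041) = -1.9966; [Au³⁺] = 10^(-1.9966) ≈ 0.010 M.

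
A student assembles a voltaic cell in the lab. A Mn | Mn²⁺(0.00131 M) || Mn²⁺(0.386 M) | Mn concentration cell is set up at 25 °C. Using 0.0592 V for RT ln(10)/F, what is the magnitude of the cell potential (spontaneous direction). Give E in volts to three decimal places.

+0.073 V

For a concentration cell E°cell = 0. The 0.386 M side is the cathode (reduction is favoured where [Mn²⁺] is higher).
With n = 2, E = −(0.0592/2) log([Mn²⁺]ₐₙ/[Mn²⁺]꜀ₐₜ) = −(0.0592/2) log(0.00131/0.386) = −(0.0592/2)(-2.469) = +0.073 V.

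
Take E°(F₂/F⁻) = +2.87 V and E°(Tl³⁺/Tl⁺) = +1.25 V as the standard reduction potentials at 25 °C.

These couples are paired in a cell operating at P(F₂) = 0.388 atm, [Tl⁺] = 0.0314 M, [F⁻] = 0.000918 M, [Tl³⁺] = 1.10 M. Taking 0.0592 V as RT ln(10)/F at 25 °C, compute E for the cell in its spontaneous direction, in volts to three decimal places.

+1.742 V

F₂/F⁻ is the cathode (higher E°), Tl³⁺/Tl⁺ the anode: E°cell = +2.87 − (+1.25) = +1.62 V, n = 2.
Overall: F₂(g) + Tl⁺(aq) → 2 F⁻(aq) + Tl³⁺(aq)
Q = [F⁻]^2·[Tl³⁺] / (P(F₂)·[Tl⁺]); log Q = -4.119.
E = E° − (0.0592/n) log Q = +1.62 − (0.0592/2)(-4.119) = +1.742 V.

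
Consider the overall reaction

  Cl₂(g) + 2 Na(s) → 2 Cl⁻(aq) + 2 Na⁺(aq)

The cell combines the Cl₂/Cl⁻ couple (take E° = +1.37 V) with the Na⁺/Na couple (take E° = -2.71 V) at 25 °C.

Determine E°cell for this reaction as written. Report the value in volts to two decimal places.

+4.08 V

The Cl₂/Cl⁻ couple has the higher reduction potential, so it is the cathode; Na⁺/Na is oxidised at the anode.
E°cell = E°(cathode) − E°(anode) = (+1.37) − (-2.71) = +4.08 V.
Since E°cell > 0, the reaction is spontaneous under standard conditions.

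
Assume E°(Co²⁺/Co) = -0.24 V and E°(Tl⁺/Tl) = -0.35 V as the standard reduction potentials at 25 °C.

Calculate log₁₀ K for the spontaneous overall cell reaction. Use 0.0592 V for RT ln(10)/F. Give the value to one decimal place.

3.7

Cathode: Co²⁺/Co; anode: Tl⁺/Tl. E°cell = +0.11 V, n = 2.
log K = nE°cell / 0.0592 = (2)(+0.11) / 0.0592 = 3.7.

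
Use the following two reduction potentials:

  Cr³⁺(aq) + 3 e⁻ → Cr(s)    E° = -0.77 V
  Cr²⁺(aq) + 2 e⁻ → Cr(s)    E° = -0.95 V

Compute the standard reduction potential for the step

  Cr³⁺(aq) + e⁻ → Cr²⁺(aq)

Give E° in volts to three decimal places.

-0.410 V

Sequential free energies add, so n₃E°₃ = n₁E°₁ + n₂E°₂.
With n₃ = 3, and the known step contributing 2×(-0.95) V, the unknown satisfies 1·E° = 3×(-0.77) − 2×(-0.95) = -0.410.
E° = -0.410 / 1 = -0.410 V.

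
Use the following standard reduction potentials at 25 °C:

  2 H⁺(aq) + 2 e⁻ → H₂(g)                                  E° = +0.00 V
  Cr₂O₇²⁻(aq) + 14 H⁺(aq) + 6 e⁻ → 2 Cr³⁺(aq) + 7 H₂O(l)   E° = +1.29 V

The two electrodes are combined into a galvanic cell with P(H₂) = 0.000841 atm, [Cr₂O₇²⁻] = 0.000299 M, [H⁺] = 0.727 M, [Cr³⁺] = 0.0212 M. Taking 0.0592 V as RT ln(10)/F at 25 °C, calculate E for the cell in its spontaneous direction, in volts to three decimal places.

Cr₂O₇²⁻/Cr³⁺ is the cathode (higher E°), H⁺/H₂ the anode: E°cell = +1.29 − (+0.00) = +1.29 V, n = 6.
Overall: Cr₂O₇²⁻(aq) + 8 H⁺(aq) + 3 H₂(g) → 2 Cr³⁺(aq) + 7 H₂O(l)
Q = [Cr³⁺]^2 / ([Cr₂O₇²⁻]·[H⁺]^8·P(H₂)^3); log Q = 10.510.
E = E° − (0.0592/n) log Q = +1.29 − (0.0592/6)(10.510) = +1.186 V.

+1.186 V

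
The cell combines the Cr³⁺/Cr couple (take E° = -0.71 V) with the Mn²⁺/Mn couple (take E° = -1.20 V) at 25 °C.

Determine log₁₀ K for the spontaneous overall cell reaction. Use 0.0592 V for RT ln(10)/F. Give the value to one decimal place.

Cathode: Cr³⁺/Cr; anode: Mn²⁺/Mn. E°cell = +0.49 V, n = 6.
log K = nE°cell / 0.0592 = (6)(+0.49) / 0.0592 = 49.7.

49.7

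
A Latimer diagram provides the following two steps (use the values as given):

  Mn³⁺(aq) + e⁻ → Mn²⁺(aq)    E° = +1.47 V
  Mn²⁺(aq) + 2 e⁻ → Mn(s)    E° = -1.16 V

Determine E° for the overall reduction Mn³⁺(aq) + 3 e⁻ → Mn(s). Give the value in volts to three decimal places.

Adding the free-energy changes (−nFE°) of the two steps gives −n₃FE°₃ = −n₁FE°₁ − n₂FE°₂.
E°₃ = (1×+1.47 + 2×-1.16) / 3 = (-0.850) / 3 = -0.283 V.

-0.283 V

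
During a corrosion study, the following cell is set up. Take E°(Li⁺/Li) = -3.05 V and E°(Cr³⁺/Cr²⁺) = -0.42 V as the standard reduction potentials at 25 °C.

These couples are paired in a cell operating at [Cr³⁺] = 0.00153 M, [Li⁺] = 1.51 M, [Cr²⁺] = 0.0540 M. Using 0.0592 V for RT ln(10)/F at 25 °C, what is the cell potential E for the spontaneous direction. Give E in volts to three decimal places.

+2.528 V

Cr³⁺/Cr²⁺ is the cathode (higher E°), Li⁺/Li the anode: E°cell = -0.42 − (-3.05) = +2.63 V, n = 1.
Overall: Cr³⁺(aq) + Li(s) → Cr²⁺(aq) + Li⁺(aq)
Q = [Cr²⁺]·[Li⁺] / ([Cr³⁺]); log Q = 1.727.
E = E° − (0.0592/n) log Q = +2.63 − (0.0592/1)(1.727) = +2.528 V.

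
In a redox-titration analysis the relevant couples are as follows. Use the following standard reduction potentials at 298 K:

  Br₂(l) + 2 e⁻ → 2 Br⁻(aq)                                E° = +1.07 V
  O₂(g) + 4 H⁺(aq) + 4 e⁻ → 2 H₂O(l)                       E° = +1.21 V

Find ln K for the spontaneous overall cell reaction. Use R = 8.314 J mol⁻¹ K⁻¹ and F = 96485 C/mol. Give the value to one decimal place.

Cathode: O₂/H₂O; anode: Br₂/Br⁻. E°cell = (+1.21) − (+1.07) = +0.14 V, with n = 4.
ΔG° = −nFE° = −RT ln K, so ln K = nFE°/(RT) = (4)(96485)(+0.14) / ((8.314)(298)) = 21.808.

21.8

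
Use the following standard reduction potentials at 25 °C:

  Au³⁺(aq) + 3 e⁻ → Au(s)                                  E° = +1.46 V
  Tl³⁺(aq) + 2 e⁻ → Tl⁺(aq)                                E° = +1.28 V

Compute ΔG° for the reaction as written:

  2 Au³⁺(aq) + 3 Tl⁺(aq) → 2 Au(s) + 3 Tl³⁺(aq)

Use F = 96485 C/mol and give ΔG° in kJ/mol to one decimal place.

As written, Au³⁺/Au is reduced (cathode) and Tl³⁺/Tl⁺ is oxidised (anode), so E°cell = (+1.46) − (+1.28) = +0.18 V.
Balancing electrons gives n = 6.
ΔG° = −nFE° = −(6)(96485)(+0.18) = -104,204 J = -104.2 kJ/mol.

-104.2 kJ/mol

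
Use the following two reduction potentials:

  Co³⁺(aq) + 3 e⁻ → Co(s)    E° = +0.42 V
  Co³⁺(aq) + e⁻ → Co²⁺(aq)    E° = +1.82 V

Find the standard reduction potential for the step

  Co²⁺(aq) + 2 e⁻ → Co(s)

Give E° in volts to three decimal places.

Sequential free energies add, so n₃E°₃ = n₁E°₁ + n₂E°₂.
With n₃ = 3, and the known step contributing 1×(+1.82) V, the unknown satisfies 2·E° = 3×(+0.42) − 1×(+1.82) = -0.560.
E° = -0.560 / 2 = -0.280 V.

-0.280 V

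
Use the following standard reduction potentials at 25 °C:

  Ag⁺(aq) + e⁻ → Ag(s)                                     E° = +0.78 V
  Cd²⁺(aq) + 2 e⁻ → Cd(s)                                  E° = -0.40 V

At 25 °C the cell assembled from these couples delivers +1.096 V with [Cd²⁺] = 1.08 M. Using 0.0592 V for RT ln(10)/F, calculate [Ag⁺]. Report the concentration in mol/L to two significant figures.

0.040 M

Ag⁺/Ag is the cathode, Cd²⁺/Cd the anode: E°cell = +1.18 V, n = 2.
Overall reaction: 2 Ag⁺(aq) + Cd(s) → 2 Ag(s) + Cd²⁺(aq); Q = [Cd²⁺]^1/[Ag⁺]^2.
From E = E° − (0.0592/n) log Q: log Q = (E° − E)·n/0.0592 = (+1.18 − (+1.096))·2/0.0592 = 2.8378.
So 2·log[Ag⁺] = 1·log(1.08) − log Q = 0.0334 − (2.8378) = -2.8044; log[Ag⁺] = -2.8044 / 2 = -1.4022; [Ag⁺] = 10^(-1.4022) ≈ 0.040 M.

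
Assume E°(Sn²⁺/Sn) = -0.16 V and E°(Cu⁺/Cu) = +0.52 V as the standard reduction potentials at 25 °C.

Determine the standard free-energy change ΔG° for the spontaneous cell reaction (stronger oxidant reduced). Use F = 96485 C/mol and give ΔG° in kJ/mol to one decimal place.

-131.2 kJ/mol

Cu⁺/Cu (E° = +0.52 V) is the cathode; Sn²⁺/Sn (E° = -0.16 V) is the anode, so E°cell = +0.68 V.
Balancing electrons gives n = 2 (lcm of 1 and 2).
ΔG° = −nFE° = −(2)(96485)(+0.68) = -131,220 J = -131.2 kJ/mol.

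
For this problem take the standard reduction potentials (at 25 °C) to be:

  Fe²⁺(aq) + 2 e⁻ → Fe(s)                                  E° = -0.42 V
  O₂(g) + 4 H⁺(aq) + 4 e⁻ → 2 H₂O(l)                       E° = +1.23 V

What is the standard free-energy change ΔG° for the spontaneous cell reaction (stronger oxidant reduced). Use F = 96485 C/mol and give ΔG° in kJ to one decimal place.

O₂/H₂O (E° = +1.23 V) is the cathode; Fe²⁺/Fe (E° = -0.42 V) is the anode, so E°cell = +1.65 V.
Balancing electrons gives n = 4 (lcm of 4 and 2).
ΔG° = −nFE° = −(4)(96485)(+1.65) = -636,801 J = -636.8 kJ.

-636.8 kJ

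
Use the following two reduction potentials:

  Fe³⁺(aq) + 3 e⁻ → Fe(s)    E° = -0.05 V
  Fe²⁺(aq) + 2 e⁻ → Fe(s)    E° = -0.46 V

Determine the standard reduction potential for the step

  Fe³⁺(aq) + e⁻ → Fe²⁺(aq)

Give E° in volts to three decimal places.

+0.770 V

Sequential free energies add, so n₃E°₃ = n₁E°₁ + n₂E°₂.
With n₃ = 3, and the known step contributing 2×(-0.46) V, the unknown satisfies 1·E° = 3×(-0.05) − 2×(-0.46) = +0.770.
E° = +0.770 / 1 = +0.770 V.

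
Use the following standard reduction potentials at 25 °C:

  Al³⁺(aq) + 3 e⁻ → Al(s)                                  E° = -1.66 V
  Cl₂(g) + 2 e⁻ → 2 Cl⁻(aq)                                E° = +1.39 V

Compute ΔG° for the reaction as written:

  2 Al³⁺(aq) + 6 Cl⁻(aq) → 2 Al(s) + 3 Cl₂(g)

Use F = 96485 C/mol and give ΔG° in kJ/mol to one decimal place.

+1765.7 kJ/mol

As written, Al³⁺/Al is reduced (cathode) and Cl₂/Cl⁻ is oxidised (anode), so E°cell = (-1.66) − (+1.39) = -3.05 V.
Balancing electrons gives n = 6.
ΔG° = −nFE° = −(6)(96485)(-3.05) = 1,765,676 J = +1765.7 kJ/mol.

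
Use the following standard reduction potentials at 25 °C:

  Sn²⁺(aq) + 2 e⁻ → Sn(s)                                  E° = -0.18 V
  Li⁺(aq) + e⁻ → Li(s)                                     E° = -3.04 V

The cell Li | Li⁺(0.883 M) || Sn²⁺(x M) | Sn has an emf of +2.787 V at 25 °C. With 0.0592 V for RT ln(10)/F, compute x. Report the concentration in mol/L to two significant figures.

Sn²⁺/Sn is the cathode, Li⁺/Li the anode: E°cell = +2.86 V, n = 2.
Overall reaction: Sn²⁺(aq) + 2 Li(s) → Sn(s) + 2 Li⁺(aq); Q = [Li⁺]^2/[Sn²⁺]^1.
From E = E° − (0.0592/n) log Q: log Q = (E° − E)·n/0.0592 = (+2.86 − (+2.787))·2/0.0592 = 2.4662.
So 1·log[Sn²⁺] = 2·log(0.883) − log Q = -0.1081 − (2.4662) = -2.5743; [Sn²⁺] = 10^(-2.5743) ≈ 0.0027 M.

0.0027 M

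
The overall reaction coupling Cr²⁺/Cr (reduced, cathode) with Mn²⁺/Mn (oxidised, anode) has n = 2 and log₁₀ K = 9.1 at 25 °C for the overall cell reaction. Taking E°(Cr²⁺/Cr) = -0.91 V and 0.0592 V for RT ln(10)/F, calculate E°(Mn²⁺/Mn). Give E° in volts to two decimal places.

-1.18 V

E°cell = (0.0592/n)·log K = (0.0592/2)(9.1) = +0.269 V.
Since Cr²⁺/Cr is the cathode and Mn²⁺/Mn the anode, E°cell = E°(Cr²⁺/Cr) − E°(Mn²⁺/Mn).
So E°(Mn²⁺/Mn) = E°(Cr²⁺/Cr) − E°cell = (-0.91) − (+0.269) = -1.18 V.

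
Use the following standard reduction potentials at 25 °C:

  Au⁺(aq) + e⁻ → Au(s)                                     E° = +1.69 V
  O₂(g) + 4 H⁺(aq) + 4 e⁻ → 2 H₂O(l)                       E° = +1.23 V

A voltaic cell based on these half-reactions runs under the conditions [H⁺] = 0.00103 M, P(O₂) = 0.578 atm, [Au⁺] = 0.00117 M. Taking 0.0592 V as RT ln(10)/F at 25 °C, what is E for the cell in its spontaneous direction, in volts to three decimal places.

Au⁺/Au is the cathode (higher E°), O₂/H₂O the anode: E°cell = +1.69 − (+1.23) = +0.46 V, n = 4.
Overall: 4 Au⁺(aq) + 2 H₂O(l) → 4 Au(s) + O₂(g) + 4 H⁺(aq)
Q = P(O₂)·[H⁺]^4 / ([Au⁺]^4); log Q = -0.459.
E = E° − (0.0592/n) log Q = +0.46 − (0.0592/4)(-0.459) = +0.467 V.

+0.467 V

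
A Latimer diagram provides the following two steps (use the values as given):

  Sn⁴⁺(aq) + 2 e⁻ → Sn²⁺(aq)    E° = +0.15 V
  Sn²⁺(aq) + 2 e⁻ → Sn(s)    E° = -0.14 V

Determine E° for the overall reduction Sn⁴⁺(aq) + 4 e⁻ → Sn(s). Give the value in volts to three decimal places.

Since ΔG° = −nFE° is additive over sequential reductions, n₃E°₃ = n₁E°₁ + n₂E°₂.
E°₃ = (2×+0.15 + 2×-0.14) / 4 = (+0.020) / 4 = +0.005 V.

+0.005 V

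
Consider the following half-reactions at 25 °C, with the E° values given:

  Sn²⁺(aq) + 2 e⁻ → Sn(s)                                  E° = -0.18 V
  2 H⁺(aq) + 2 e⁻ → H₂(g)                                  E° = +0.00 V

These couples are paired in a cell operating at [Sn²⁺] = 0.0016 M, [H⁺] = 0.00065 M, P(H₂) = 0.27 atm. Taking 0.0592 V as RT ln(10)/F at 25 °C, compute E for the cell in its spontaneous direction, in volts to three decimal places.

H⁺/H₂ is the cathode (higher E°), Sn²⁺/Sn the anode: E°cell = +0.00 − (-0.18) = +0.18 V, n = 2.
Overall: 2 H⁺(aq) + Sn(s) → H₂(g) + Sn²⁺(aq)
Q = P(H₂)·[Sn²⁺] / ([H⁺]^2); log Q = 3.010.
E = E° − (0.0592/n) log Q = +0.18 − (0.0592/2)(3.010) = +0.091 V.

+0.091 V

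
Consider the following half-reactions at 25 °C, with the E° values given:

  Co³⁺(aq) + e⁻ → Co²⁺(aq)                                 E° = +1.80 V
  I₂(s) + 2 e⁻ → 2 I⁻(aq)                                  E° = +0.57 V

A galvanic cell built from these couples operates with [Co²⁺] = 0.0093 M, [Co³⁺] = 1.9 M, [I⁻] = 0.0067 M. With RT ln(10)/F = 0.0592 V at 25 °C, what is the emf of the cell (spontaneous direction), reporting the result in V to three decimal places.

Co³⁺/Co²⁺ is the cathode (higher E°), I₂/I⁻ the anode: E°cell = +1.80 − (+0.57) = +1.23 V, n = 2.
Overall: 2 Co³⁺(aq) + 2 I⁻(aq) → 2 Co²⁺(aq) + I₂(s)
Q = [Co²⁺]^2 / ([Co³⁺]^2·[I⁻]^2); log Q = -0.273.
E = E° − (0.0592/n) log Q = +1.23 − (0.0592/2)(-0.273) = +1.238 V.

+1.238 V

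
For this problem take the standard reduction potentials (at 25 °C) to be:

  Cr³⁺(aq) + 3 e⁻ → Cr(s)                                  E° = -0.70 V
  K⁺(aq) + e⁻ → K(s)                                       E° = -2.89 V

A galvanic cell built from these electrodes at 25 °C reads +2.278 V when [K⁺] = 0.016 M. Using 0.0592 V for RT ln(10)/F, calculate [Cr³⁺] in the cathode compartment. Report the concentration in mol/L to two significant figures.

Cr³⁺/Cr is the cathode, K⁺/K the anode: E°cell = +2.19 V, n = 3.
Overall reaction: Cr³⁺(aq) + 3 K(s) → Cr(s) + 3 K⁺(aq); Q = [K⁺]^3/[Cr³⁺]^1.
From E = E° − (0.0592/n) log Q: log Q = (E° − E)·n/0.0592 = (+2.19 − (+2.278))·3/0.0592 = -4.4595.
So 1·log[Cr³⁺] = 3·log(0.016) − log Q = -5.3876 − (-4.4595) = -0.9281; [Cr³⁺] = 10^(-0.9281) ≈ 0.12 M.

0.12 M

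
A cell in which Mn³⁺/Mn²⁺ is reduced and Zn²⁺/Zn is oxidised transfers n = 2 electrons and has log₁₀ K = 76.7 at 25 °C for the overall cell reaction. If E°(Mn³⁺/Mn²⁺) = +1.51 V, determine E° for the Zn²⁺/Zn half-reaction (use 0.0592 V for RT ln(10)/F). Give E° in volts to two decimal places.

E°cell = (0.0592/n)·log K = (0.0592/2)(76.7) = +2.270 V.
Since Mn³⁺/Mn²⁺ is the cathode and Zn²⁺/Zn the anode, E°cell = E°(Mn³⁺/Mn²⁺) − E°(Zn²⁺/Zn).
So E°(Zn²⁺/Zn) = E°(Mn³⁺/Mn²⁺) − E°cell = (+1.51) − (+2.270) = -0.76 V.

-0.76 V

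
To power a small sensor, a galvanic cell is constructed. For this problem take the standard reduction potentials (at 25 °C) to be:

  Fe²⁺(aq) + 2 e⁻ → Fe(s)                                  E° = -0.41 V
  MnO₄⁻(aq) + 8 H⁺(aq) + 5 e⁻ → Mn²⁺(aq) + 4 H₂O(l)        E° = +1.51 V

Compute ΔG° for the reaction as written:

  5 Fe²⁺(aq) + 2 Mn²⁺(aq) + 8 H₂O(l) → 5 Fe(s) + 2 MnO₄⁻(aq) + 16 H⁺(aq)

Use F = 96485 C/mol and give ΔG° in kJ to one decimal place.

As written, Fe²⁺/Fe is reduced (cathode) and MnO₄⁻/Mn²⁺ is oxidised (anode), so E°cell = (-0.41) − (+1.51) = -1.92 V.
Balancing electrons gives n = 10.
ΔG° = −nFE° = −(10)(96485)(-1.92) = 1,852,512 J = +1852.5 kJ.

+1852.5 kJ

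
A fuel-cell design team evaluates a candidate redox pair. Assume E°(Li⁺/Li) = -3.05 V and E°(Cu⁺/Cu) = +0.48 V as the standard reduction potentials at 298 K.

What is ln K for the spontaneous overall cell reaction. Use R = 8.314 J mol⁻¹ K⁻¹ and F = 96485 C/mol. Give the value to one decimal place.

Cathode: Cu⁺/Cu; anode: Li⁺/Li. E°cell = (+0.48) − (-3.05) = +3.53 V, with n = 1.
ΔG° = −nFE° = −RT ln K, so ln K = nFE°/(RT) = (1)(96485)(+3.53) / ((8.314)(298)) = 137.470.

137.5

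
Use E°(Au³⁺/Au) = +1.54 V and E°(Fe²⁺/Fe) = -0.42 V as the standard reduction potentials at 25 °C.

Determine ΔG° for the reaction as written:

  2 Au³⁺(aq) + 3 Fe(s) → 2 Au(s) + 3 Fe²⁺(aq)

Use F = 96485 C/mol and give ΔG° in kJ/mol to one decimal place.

As written, Au³⁺/Au is reduced (cathode) and Fe²⁺/Fe is oxidised (anode), so E°cell = (+1.54) − (-0.42) = +1.96 V.
Balancing electrons gives n = 6.
ΔG° = −nFE° = −(6)(96485)(+1.96) = -1,134,664 J = -1134.7 kJ/mol.

-1134.7 kJ/mol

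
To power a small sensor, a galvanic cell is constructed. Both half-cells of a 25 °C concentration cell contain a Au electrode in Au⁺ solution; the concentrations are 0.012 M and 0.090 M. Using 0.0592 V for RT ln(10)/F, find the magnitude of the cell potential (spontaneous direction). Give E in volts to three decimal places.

For a concentration cell E°cell = 0. The 0.090 M side is the cathode (reduction is favoured where [Au⁺] is higher).
With n = 1, E = −(0.0592/1) log([Au⁺]ₐₙ/[Au⁺]꜀ₐₜ) = −(0.0592/1) log(0.012/0.09) = −(0.0592/1)(-0.875) = +0.052 V.

+0.052 V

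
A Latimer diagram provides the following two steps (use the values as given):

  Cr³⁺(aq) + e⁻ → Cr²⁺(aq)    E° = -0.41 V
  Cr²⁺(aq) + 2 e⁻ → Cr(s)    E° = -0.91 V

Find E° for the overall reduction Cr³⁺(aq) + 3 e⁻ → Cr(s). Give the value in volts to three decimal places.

-0.743 V

Since ΔG° = −nFE° is additive over sequential reductions, n₃E°₃ = n₁E°₁ + n₂E°₂.
E°₃ = (1×-0.41 + 2×-0.91) / 3 = (-2.230) / 3 = -0.743 V.
Simply averaging or adding the two E° values would be wrong; the electron-weighted sum is required.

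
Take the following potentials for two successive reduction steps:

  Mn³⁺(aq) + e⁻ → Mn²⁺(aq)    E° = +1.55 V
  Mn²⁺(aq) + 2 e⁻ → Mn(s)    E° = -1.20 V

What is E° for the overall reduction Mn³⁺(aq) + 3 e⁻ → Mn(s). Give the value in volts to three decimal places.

Since ΔG° = −nFE° is additive over sequential reductions, n₃E°₃ = n₁E°₁ + n₂E°₂.
E°₃ = (1×+1.55 + 2×-1.20) / 3 = (-0.850) / 3 = -0.283 V.
E° values themselves are not directly additive — weighting by electron count is essential.

-0.283 V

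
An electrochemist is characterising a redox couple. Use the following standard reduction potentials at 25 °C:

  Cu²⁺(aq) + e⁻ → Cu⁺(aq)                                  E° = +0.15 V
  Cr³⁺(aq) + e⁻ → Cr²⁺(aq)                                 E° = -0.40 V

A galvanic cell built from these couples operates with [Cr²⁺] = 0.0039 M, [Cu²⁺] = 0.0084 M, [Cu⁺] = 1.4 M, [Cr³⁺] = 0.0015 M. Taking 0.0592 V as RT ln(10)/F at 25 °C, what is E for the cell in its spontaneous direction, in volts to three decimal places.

+0.443 V

Cu²⁺/Cu⁺ is the cathode (higher E°), Cr³⁺/Cr²⁺ the anode: E°cell = +0.15 − (-0.40) = +0.55 V, n = 1.
Overall: Cu²⁺(aq) + Cr²⁺(aq) → Cu⁺(aq) + Cr³⁺(aq)
Q = [Cu⁺]·[Cr³⁺] / ([Cu²⁺]·[Cr²⁺]); log Q = 1.807.
E = E° − (0.0592/n) log Q = +0.55 − (0.0592/1)(1.807) = +0.443 V.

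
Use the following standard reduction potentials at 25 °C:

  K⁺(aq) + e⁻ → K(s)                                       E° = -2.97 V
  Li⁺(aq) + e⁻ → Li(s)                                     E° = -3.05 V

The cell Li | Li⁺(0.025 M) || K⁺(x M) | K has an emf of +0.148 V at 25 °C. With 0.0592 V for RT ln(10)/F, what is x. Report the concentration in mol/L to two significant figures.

K⁺/K is the cathode, Li⁺/Li the anode: E°cell = +0.08 V, n = 1.
Overall reaction: K⁺(aq) + Li(s) → K(s) + Li⁺(aq); Q = [Li⁺]^1/[K⁺]^1.
From E = E° − (0.0592/n) log Q: log Q = (E° − E)·n/0.0592 = (+0.08 − (+0.148))·1/0.0592 = -1.1486.
So 1·log[K⁺] = 1·log(0.025) − log Q = -1.6021 − (-1.1486) = -0.4535; [K⁺] = 10^(-0.4535) ≈ 0.35 M.

0.35 M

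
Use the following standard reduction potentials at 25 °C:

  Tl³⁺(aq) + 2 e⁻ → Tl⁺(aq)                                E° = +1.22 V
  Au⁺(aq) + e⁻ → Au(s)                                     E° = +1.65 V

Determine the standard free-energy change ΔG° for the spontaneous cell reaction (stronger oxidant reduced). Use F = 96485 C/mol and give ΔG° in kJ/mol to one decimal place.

Au⁺/Au (E° = +1.65 V) is the cathode; Tl³⁺/Tl⁺ (E° = +1.22 V) is the anode, so E°cell = +0.43 V.
Balancing electrons gives n = 2 (lcm of 1 and 2).
ΔG° = −nFE° = −(2)(96485)(+0.43) = -82,977 J = -83.0 kJ/mol.

-83.0 kJ/mol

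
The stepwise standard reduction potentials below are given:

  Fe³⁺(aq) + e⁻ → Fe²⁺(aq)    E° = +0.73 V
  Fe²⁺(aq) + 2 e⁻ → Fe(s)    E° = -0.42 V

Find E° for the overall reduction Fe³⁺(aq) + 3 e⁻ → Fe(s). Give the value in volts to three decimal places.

Standard free energies of sequential steps add: ΔG°₃ = ΔG°₁ + ΔG°₂, so n₃E°₃ = n₁E°₁ + n₂E°₂.
E°₃ = (1×+0.73 + 2×-0.42) / 3 = (-0.110) / 3 = -0.037 V.

-0.037 V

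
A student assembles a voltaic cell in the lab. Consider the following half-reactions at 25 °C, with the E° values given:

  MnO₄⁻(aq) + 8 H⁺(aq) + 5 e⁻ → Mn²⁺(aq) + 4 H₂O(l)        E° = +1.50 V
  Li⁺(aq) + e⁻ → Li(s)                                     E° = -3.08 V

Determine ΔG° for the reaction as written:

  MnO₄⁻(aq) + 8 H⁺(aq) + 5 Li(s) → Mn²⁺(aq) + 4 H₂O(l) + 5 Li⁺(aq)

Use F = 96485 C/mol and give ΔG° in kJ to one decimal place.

-2209.5 kJ

As written, MnO₄⁻/Mn²⁺ is reduced (cathode) and Li⁺/Li is oxidised (anode), so E°cell = (+1.50) − (-3.08) = +4.58 V.
Balancing electrons gives n = 5.
ΔG° = −nFE° = −(5)(96485)(+4.58) = -2,209,506 J = -2209.5 kJ.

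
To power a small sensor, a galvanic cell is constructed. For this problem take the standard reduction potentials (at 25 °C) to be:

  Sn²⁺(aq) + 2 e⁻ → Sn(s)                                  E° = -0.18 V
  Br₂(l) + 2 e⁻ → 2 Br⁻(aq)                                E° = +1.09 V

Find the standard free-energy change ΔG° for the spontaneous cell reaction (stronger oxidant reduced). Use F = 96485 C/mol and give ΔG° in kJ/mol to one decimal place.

Br₂/Br⁻ (E° = +1.09 V) is the cathode; Sn²⁺/Sn (E° = -0.18 V) is the anode, so E°cell = +1.27 V.
Balancing electrons gives n = 2 (lcm of 2 and 2).
ΔG° = −nFE° = −(2)(96485)(+1.27) = -245,072 J = -245.1 kJ/mol.

-245.1 kJ/mol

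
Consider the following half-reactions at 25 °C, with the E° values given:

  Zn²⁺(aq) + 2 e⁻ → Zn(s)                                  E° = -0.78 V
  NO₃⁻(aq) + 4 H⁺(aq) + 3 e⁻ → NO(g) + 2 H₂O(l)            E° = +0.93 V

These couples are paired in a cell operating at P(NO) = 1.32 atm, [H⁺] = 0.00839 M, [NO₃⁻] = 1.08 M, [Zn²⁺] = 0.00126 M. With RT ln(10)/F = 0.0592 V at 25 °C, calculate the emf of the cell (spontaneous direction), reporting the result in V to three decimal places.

+1.630 V

NO₃⁻/NO is the cathode (higher E°), Zn²⁺/Zn the anode: E°cell = +0.93 − (-0.78) = +1.71 V, n = 6.
Overall: 2 NO₃⁻(aq) + 8 H⁺(aq) + 3 Zn(s) → 2 NO(g) + 4 H₂O(l) + 3 Zn²⁺(aq)
Q = P(NO)^2·[Zn²⁺]^3 / ([NO₃⁻]^2·[H⁺]^8); log Q = 8.085.
E = E° − (0.0592/n) log Q = +1.71 − (0.0592/6)(8.085) = +1.630 V.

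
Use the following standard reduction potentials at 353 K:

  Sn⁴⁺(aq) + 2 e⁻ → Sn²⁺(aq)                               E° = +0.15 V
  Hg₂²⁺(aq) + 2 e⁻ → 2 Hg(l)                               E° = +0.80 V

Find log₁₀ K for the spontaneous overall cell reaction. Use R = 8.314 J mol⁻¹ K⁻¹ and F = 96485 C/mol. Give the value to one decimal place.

18.6

Cathode: Hg₂²⁺/Hg; anode: Sn⁴⁺/Sn²⁺. E°cell = (+0.80) − (+0.15) = +0.65 V, with n = 2.
ΔG° = −nFE° = −RT ln K, so ln K = nFE°/(RT) = (2)(96485)(+0.65) / ((8.314)(353)) = 42.738.
log₁₀ K = 42.738 / ln 10 = 18.6.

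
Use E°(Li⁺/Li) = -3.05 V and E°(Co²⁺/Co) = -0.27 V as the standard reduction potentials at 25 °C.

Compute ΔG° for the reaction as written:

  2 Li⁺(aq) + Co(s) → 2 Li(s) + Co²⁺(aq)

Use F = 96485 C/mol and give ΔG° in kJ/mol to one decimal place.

As written, Li⁺/Li is reduced (cathode) and Co²⁺/Co is oxidised (anode), so E°cell = (-3.05) − (-0.27) = -2.78 V.
Balancing electrons gives n = 2.
ΔG° = −nFE° = −(2)(96485)(-2.78) = 536,457 J = +536.5 kJ/mol.

+536.5 kJ/mol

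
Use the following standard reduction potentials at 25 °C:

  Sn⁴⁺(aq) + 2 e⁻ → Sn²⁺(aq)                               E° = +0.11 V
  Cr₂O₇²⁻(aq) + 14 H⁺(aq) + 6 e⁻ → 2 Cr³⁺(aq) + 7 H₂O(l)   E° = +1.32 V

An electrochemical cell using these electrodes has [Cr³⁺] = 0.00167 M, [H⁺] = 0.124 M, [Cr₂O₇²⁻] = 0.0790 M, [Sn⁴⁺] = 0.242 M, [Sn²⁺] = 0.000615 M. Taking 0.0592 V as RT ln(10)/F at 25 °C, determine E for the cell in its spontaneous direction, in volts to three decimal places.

+1.052 V

Cr₂O₇²⁻/Cr³⁺ is the cathode (higher E°), Sn⁴⁺/Sn²⁺ the anode: E°cell = +1.32 − (+0.11) = +1.21 V, n = 6.
Overall: Cr₂O₇²⁻(aq) + 14 H⁺(aq) + 3 Sn²⁺(aq) → 2 Cr³⁺(aq) + 7 H₂O(l) + 3 Sn⁴⁺(aq)
Q = [Cr³⁺]^2·[Sn⁴⁺]^3 / ([Cr₂O₇²⁻]·[H⁺]^14·[Sn²⁺]^3); log Q = 16.025.
E = E° − (0.0592/n) log Q = +1.21 − (0.0592/6)(16.025) = +1.052 V.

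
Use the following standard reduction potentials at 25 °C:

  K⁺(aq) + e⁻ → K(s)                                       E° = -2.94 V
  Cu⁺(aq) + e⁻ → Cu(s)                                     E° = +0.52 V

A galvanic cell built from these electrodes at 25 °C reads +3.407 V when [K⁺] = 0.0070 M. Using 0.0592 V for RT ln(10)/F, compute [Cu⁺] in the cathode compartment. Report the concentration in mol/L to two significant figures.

Cu⁺/Cu is the cathode, K⁺/K the anode: E°cell = +3.46 V, n = 1.
Overall reaction: Cu⁺(aq) + K(s) → Cu(s) + K⁺(aq); Q = [K⁺]^1/[Cu⁺]^1.
From E = E° − (0.0592/n) log Q: log Q = (E° − E)·n/0.0592 = (+3.46 − (+3.407))·1/0.0592 = 0.8953.
So 1·log[Cu⁺] = 1·log(0.007) − log Q = -2.1549 − (0.8953) = -3.0502; [Cu⁺] = 10^(-3.0502) ≈ 0.00089 M.

0.00089 M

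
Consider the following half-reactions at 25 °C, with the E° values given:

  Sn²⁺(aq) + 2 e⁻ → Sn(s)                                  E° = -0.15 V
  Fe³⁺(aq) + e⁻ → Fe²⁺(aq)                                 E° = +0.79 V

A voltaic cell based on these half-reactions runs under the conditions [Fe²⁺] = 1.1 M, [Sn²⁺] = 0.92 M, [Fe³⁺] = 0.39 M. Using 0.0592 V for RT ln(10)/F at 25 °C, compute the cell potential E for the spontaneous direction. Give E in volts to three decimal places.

Fe³⁺/Fe²⁺ is the cathode (higher E°), Sn²⁺/Sn the anode: E°cell = +0.79 − (-0.15) = +0.94 V, n = 2.
Overall: 2 Fe³⁺(aq) + Sn(s) → 2 Fe²⁺(aq) + Sn²⁺(aq)
Q = [Fe²⁺]^2·[Sn²⁺] / ([Fe³⁺]^2); log Q = 0.864.
E = E° − (0.0592/n) log Q = +0.94 − (0.0592/2)(0.864) = +0.914 V.

+0.914 V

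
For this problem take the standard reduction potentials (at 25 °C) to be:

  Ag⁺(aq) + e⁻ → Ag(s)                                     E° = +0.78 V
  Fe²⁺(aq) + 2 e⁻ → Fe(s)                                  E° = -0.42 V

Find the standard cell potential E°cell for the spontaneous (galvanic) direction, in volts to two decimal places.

The Ag⁺/Ag couple has the higher reduction potential, so it is the cathode; Fe²⁺/Fe is oxidised at the anode.
E°cell = E°(cathode) − E°(anode) = (+0.78) − (-0.42) = +1.20 V.

+1.20 V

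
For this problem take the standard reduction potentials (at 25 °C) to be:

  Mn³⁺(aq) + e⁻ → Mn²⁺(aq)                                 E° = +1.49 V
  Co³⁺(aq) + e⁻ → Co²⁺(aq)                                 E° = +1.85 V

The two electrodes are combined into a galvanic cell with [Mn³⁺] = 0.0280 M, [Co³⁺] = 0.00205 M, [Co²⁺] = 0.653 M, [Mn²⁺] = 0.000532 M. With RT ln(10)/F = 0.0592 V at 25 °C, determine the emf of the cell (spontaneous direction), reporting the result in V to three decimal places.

+0.110 V

Co³⁺/Co²⁺ is the cathode (higher E°), Mn³⁺/Mn²⁺ the anode: E°cell = +1.85 − (+1.49) = +0.36 V, n = 1.
Overall: Co³⁺(aq) + Mn²⁺(aq) → Co²⁺(aq) + Mn³⁺(aq)
Q = [Co²⁺]·[Mn³⁺] / ([Co³⁺]·[Mn²⁺]); log Q = 4.224.
E = E° − (0.0592/n) log Q = +0.36 − (0.0592/1)(4.224) = +0.110 V.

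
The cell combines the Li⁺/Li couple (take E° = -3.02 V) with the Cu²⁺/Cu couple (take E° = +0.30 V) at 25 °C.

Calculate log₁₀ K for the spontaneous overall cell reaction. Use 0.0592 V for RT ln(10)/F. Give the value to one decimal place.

Cathode: Cu²⁺/Cu; anode: Li⁺/Li. E°cell = +3.32 V, n = 2.
log K = nE°cell / 0.0592 = (2)(+3.32) / 0.0592 = 112.2.

112.2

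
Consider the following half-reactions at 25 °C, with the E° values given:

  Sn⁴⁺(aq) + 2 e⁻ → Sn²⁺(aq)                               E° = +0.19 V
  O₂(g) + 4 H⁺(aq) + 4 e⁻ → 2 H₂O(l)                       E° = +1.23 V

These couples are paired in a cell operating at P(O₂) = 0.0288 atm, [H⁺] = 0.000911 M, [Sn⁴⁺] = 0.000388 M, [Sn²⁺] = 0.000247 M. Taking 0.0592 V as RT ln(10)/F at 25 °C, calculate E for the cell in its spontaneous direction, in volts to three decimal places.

O₂/H₂O is the cathode (higher E°), Sn⁴⁺/Sn²⁺ the anode: E°cell = +1.23 − (+0.19) = +1.04 V, n = 4.
Overall: O₂(g) + 4 H⁺(aq) + 2 Sn²⁺(aq) → 2 H₂O(l) + 2 Sn⁴⁺(aq)
Q = [Sn⁴⁺]^2 / (P(O₂)·[H⁺]^4·[Sn²⁺]^2); log Q = 14.095.
E = E° − (0.0592/n) log Q = +1.04 − (0.0592/4)(14.095) = +0.831 V.

+0.831 V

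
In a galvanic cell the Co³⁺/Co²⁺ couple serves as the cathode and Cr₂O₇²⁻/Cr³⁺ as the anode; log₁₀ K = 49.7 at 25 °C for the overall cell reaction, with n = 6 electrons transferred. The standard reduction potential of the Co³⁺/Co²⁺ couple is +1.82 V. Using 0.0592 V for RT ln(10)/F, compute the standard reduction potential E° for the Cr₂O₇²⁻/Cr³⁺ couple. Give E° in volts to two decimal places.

+1.33 V

E°cell = (0.0592/n)·log K = (0.0592/6)(49.7) = +0.490 V.
Since Co³⁺/Co²⁺ is the cathode and Cr₂O₇²⁻/Cr³⁺ the anode, E°cell = E°(Co³⁺/Co²⁺) − E°(Cr₂O₇²⁻/Cr³⁺).
So E°(Cr₂O₇²⁻/Cr³⁺) = E°(Co³⁺/Co²⁺) − E°cell = (+1.82) − (+0.490) = +1.33 V.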